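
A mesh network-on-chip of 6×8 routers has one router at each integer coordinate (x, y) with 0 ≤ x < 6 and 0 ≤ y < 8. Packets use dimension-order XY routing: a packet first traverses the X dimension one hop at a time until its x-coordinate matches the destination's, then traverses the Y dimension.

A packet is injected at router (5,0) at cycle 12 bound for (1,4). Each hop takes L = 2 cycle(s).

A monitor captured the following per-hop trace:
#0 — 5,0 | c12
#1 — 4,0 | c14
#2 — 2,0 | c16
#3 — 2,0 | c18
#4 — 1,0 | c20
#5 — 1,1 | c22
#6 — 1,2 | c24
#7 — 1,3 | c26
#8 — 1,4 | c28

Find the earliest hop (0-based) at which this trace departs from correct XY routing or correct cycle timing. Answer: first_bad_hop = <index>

  1: Δx=-1 Δy=+0 Δt=2 [ok]
  2: Δx=-2 Δy=+0 Δt=2 [BAD: non-unit step]

first_bad_hop = 2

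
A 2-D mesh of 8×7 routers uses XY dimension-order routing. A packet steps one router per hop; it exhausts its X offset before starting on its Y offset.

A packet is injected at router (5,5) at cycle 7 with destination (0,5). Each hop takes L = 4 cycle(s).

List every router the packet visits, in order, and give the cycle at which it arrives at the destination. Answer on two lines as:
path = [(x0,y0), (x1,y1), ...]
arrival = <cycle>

  0. router=(5,5) cycle=7 (inject)
  1. router=(4,5) cycle=11 dir=W
  2. router=(3,5) cycle=15 dir=W
  3. router=(2,5) cycle=19 dir=W
  4. router=(1,5) cycle=23 dir=W
  5. router=(0,5) cycle=27 dir=W

path = [(5,5), (4,5), (3,5), (2,5), (1,5), (0,5)]
arrival = 27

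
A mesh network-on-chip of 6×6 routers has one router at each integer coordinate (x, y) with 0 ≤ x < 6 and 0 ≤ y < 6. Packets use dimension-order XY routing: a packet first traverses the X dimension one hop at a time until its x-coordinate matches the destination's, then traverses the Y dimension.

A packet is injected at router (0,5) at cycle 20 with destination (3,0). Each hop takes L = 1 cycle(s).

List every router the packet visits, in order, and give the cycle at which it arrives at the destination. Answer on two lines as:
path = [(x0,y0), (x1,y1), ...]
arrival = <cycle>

hop 0: (0,5) @ cyc 20
hop 1: (1,5) @ cyc 21  [E]
hop 2: (2,5) @ cyc 22  [E]
hop 3: (3,5) @ cyc 23  [E]
hop 4: (3,4) @ cyc 24  [S]
hop 5: (3,3) @ cyc 25  [S]
hop 6: (3,2) @ cyc 26  [S]
hop 7: (3,1) @ cyc 27  [S]
hop 8: (3,0) @ cyc 28  [S]

path = [(0,5), (1,5), (2,5), (3,5), (3,4), (3,3), (3,2), (3,1), (3,0)]
arrival = 28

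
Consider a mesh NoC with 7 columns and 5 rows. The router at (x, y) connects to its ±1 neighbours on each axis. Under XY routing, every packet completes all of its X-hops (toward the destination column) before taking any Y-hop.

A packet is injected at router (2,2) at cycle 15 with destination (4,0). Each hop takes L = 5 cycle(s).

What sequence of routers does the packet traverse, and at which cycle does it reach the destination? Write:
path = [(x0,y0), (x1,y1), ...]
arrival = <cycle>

path = [(2,2), (3,2), (4,2), (4,1), (4,0)]
arrival = 35

[0] x=2 y=2 t=15
[1] x=3 y=2 t=20 →E
[2] x=4 y=2 t=25 →E
[3] x=4 y=1 t=30 →S
[4] x=4 y=0 t=35 →S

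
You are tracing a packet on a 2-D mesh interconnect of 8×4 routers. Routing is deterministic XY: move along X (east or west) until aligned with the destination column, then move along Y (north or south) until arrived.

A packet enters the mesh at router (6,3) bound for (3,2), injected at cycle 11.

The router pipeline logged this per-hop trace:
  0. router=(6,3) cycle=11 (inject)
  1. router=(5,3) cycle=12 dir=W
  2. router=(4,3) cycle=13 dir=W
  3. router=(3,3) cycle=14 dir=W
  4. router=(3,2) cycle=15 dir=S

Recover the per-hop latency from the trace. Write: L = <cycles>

Between hops 0 and 1 the cycle counter advances 12 − 11 = 1.
Each hop adds L, hence L = 1.

L = 1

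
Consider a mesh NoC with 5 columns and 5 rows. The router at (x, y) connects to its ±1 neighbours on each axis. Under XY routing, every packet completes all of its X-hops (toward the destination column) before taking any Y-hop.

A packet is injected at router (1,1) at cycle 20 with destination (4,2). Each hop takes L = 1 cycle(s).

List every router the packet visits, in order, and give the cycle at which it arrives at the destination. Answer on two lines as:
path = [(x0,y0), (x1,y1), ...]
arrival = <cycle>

  0. router=(1,1) cycle=20 (inject)
  1. router=(2,1) cycle=21 dir=E
  2. router=(3,1) cycle=22 dir=E
  3. router=(4,1) cycle=23 dir=E
  4. router=(4,2) cycle=24 dir=N

path = [(1,1), (2,1), (3,1), (4,1), (4,2)]
arrival = 24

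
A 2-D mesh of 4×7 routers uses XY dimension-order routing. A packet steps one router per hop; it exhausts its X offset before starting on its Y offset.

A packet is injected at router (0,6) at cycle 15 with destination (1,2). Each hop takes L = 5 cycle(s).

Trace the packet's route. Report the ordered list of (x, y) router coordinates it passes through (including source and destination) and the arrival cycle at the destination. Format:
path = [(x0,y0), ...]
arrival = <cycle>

#0 — 0,6 | c15
#1 — 1,6 | c20 | E
#2 — 1,5 | c25 | S
#3 — 1,4 | c30 | S
#4 — 1,3 | c35 | S
#5 — 1,2 | c40 | S

path = [(0,6), (1,6), (1,5), (1,4), (1,3), (1,2)]
arrival = 40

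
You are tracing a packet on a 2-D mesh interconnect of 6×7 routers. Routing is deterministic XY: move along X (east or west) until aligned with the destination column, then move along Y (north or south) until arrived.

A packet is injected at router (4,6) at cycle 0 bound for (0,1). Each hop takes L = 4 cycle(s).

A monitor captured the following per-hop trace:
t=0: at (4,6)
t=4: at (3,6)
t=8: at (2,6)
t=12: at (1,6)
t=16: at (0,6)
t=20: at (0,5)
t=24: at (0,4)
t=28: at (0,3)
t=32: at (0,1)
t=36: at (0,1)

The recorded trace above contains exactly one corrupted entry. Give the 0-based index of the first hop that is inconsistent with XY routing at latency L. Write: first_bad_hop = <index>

first_bad_hop = 8

check 1→ d=(-1,0) cyc+4: ok
check 2→ d=(-1,0) cyc+4: ok
check 3→ d=(-1,0) cyc+4: ok
check 4→ d=(-1,0) cyc+4: ok
check 5→ d=(0,-1) cyc+4: ok
check 6→ d=(0,-1) cyc+4: ok
check 7→ d=(0,-1) cyc+4: ok
check 8→ d=(0,-2) cyc+4: BAD: non-unit step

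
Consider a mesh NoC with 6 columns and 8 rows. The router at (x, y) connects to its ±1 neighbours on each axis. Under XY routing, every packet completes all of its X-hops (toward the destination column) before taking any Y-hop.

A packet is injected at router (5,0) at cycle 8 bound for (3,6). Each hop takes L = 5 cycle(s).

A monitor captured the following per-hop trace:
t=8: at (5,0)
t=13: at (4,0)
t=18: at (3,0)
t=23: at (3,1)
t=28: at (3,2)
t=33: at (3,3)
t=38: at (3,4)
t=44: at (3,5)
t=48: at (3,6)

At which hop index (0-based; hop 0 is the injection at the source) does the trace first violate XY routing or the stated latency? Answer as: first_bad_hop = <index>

check 1→ d=(-1,0) cyc+5: ok
check 2→ d=(-1,0) cyc+5: ok
check 3→ d=(0,1) cyc+5: ok
check 4→ d=(0,1) cyc+5: ok
check 5→ d=(0,1) cyc+5: ok
check 6→ d=(0,1) cyc+5: ok
check 7→ d=(0,1) cyc+6: BAD: Δcyc=6≠L

first_bad_hop = 7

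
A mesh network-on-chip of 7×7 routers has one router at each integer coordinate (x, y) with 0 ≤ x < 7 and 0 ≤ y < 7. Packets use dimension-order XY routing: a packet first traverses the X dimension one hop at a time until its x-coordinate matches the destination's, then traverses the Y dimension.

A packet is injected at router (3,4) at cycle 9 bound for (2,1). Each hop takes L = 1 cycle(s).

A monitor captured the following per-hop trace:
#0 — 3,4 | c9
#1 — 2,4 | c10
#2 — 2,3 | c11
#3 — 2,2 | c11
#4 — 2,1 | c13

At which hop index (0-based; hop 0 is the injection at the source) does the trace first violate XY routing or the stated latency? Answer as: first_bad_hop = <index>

first_bad_hop = 3

  1: Δx=-1 Δy=+0 Δt=1 [ok]
  2: Δx=+0 Δy=-1 Δt=1 [ok]
  3: Δx=+0 Δy=-1 Δt=0 [BAD: Δcyc=0≠L]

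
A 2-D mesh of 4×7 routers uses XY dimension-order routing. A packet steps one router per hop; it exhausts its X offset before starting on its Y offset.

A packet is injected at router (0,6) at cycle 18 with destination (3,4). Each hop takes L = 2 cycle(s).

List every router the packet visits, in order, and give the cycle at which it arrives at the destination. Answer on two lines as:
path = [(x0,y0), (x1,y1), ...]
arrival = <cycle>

path = [(0,6), (1,6), (2,6), (3,6), (3,5), (3,4)]
arrival = 28

t=18: at (0,6)
t=20: at (1,6) after E
t=22: at (2,6) after E
t=24: at (3,6) after E
t=26: at (3,5) after S
t=28: at (3,4) after S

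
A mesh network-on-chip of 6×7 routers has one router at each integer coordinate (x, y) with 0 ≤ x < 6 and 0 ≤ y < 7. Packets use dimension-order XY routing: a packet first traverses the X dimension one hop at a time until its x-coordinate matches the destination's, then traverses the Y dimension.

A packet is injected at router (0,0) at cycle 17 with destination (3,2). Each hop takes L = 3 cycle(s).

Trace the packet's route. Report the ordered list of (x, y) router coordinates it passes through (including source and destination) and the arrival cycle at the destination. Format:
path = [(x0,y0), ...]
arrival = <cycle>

path = [(0,0), (1,0), (2,0), (3,0), (3,1), (3,2)]
arrival = 32

#0 — 0,0 | c17
#1 — 1,0 | c20 | E
#2 — 2,0 | c23 | E
#3 — 3,0 | c26 | E
#4 — 3,1 | c29 | N
#5 — 3,2 | c32 | N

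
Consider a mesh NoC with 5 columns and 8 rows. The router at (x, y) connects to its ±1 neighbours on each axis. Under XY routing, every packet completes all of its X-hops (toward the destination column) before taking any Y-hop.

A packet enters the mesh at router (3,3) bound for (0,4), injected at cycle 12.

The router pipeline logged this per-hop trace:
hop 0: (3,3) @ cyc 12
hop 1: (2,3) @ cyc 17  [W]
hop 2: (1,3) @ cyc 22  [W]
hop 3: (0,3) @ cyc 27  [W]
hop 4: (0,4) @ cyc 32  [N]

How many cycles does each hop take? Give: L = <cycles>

Between hops 0 and 1 the cycle counter advances 17 − 12 = 5.
That increment is L by definition: L = 5.

L = 5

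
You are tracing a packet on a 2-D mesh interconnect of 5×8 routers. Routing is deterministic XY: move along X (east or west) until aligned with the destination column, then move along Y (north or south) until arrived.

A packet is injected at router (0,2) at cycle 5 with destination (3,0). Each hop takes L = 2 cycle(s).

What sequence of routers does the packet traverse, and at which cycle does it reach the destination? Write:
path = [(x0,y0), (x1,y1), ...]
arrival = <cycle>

t=5: at (0,2)
t=7: at (1,2) after E
t=9: at (2,2) after E
t=11: at (3,2) after E
t=13: at (3,1) after S
t=15: at (3,0) after S

path = [(0,2), (1,2), (2,2), (3,2), (3,1), (3,0)]
arrival = 15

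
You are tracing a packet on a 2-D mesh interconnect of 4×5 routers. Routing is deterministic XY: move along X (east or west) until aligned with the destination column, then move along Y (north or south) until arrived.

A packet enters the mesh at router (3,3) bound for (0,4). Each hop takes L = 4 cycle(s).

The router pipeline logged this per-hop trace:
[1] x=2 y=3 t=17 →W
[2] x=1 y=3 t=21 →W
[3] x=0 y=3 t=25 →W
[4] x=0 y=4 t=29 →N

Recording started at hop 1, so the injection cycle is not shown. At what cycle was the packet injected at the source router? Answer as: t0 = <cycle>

t0 = 13

cyc[1] = 17 and cyc[k] = t0 + k·L for every k.
So t0 = 17 − 1·4 = 13.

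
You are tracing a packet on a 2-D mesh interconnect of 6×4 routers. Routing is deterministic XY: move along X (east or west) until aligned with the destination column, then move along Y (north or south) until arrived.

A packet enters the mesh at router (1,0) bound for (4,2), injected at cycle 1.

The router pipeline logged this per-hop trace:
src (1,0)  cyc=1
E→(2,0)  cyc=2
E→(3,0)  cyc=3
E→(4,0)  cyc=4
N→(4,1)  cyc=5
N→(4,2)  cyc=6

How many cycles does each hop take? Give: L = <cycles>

Δcyc across hop 0→1: 2 − 1 = 1.
That increment is L by definition: L = 1.

L = 1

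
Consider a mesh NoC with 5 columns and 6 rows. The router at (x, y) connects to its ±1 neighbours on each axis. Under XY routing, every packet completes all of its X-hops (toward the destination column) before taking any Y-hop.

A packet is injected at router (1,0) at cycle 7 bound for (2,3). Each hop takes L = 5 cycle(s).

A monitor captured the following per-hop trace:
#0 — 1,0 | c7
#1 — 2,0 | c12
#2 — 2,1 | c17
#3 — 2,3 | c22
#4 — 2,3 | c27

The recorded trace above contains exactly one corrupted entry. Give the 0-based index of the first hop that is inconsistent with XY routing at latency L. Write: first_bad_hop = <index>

hop 1: step (+1,+0), +5 cyc — ok
hop 2: step (+0,+1), +5 cyc — ok
hop 3: step (+0,+2), +5 cyc — BAD: non-unit step

first_bad_hop = 3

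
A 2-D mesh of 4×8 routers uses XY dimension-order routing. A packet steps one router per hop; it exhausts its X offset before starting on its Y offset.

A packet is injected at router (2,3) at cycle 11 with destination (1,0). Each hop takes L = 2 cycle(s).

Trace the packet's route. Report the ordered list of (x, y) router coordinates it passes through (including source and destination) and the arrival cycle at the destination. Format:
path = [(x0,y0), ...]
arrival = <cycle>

[0] x=2 y=3 t=11
[1] x=1 y=3 t=13 →W
[2] x=1 y=2 t=15 →S
[3] x=1 y=1 t=17 →S
[4] x=1 y=0 t=19 →S

path = [(2,3), (1,3), (1,2), (1,1), (1,0)]
arrival = 19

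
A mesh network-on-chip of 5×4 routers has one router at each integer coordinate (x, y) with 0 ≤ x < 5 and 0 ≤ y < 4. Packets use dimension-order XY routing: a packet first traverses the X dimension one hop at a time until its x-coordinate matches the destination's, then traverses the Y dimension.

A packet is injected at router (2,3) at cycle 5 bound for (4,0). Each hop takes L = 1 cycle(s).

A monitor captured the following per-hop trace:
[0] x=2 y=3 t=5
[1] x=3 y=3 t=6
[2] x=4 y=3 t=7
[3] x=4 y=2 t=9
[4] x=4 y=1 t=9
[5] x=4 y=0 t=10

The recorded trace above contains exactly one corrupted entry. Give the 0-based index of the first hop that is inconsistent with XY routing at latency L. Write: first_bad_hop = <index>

check 1→ d=(1,0) cyc+1: ok
check 2→ d=(1,0) cyc+1: ok
check 3→ d=(0,-1) cyc+2: BAD: Δcyc=2≠L

first_bad_hop = 3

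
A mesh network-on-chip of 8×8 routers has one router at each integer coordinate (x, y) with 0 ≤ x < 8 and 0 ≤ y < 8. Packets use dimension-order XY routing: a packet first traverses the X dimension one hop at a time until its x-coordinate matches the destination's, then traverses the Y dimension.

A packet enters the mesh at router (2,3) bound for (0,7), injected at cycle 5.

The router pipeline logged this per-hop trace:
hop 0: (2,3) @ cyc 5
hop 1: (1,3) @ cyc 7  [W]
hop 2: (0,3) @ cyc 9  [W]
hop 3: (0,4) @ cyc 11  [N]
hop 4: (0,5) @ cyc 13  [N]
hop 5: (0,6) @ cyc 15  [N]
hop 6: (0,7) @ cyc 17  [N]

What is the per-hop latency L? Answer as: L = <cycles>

L = 2

Between hops 0 and 1 the cycle counter advances 7 − 5 = 2.
That increment is L by definition: L = 2.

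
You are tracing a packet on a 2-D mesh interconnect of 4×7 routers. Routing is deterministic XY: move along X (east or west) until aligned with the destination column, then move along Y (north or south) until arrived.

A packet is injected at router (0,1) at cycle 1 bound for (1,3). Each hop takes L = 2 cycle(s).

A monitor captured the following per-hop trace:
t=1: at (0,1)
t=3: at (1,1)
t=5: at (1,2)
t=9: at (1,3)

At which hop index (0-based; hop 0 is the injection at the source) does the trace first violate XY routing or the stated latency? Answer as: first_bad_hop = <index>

first_bad_hop = 3

[1] (+1,+0) / 2c ⇒ ok
[2] (+0,+1) / 2c ⇒ ok
[3] (+0,+1) / 4c ⇒ BAD: Δcyc=4≠L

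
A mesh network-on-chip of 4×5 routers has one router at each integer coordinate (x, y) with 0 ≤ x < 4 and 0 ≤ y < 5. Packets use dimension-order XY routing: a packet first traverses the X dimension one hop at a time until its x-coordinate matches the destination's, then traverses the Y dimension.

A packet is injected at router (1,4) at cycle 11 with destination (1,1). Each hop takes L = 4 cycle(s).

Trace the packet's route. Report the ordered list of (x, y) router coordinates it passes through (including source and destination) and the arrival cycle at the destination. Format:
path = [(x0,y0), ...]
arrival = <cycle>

  0. router=(1,4) cycle=11 (inject)
  1. router=(1,3) cycle=15 dir=S
  2. router=(1,2) cycle=19 dir=S
  3. router=(1,1) cycle=23 dir=S

path = [(1,4), (1,3), (1,2), (1,1)]
arrival = 23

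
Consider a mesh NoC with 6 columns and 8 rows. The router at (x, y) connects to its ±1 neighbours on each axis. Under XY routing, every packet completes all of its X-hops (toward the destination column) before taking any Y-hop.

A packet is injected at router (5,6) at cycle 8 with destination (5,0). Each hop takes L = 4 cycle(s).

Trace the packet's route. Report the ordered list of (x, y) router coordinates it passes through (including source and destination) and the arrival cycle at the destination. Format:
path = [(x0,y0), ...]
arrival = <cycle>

path = [(5,6), (5,5), (5,4), (5,3), (5,2), (5,1), (5,0)]
arrival = 32

t=8: at (5,6)
t=12: at (5,5) after S
t=16: at (5,4) after S
t=20: at (5,3) after S
t=24: at (5,2) after S
t=28: at (5,1) after S
t=32: at (5,0) after S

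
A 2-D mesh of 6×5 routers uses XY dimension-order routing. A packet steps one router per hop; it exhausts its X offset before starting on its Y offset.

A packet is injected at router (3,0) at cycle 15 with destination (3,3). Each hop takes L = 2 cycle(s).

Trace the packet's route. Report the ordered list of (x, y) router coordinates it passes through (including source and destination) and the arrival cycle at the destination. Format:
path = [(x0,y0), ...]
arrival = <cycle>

path = [(3,0), (3,1), (3,2), (3,3)]
arrival = 21

  0. router=(3,0) cycle=15 (inject)
  1. router=(3,1) cycle=17 dir=N
  2. router=(3,2) cycle=19 dir=N
  3. router=(3,3) cycle=21 dir=N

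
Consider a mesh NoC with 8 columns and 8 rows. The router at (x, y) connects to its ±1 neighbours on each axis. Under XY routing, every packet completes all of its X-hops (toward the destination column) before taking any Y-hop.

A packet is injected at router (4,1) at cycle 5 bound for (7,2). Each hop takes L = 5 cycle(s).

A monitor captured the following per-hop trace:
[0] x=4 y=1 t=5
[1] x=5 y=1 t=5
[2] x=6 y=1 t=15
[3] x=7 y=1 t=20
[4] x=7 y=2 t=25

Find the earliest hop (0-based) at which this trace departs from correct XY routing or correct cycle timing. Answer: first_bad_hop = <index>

  1: Δx=+1 Δy=+0 Δt=0 [BAD: Δcyc=0≠L]

first_bad_hop = 1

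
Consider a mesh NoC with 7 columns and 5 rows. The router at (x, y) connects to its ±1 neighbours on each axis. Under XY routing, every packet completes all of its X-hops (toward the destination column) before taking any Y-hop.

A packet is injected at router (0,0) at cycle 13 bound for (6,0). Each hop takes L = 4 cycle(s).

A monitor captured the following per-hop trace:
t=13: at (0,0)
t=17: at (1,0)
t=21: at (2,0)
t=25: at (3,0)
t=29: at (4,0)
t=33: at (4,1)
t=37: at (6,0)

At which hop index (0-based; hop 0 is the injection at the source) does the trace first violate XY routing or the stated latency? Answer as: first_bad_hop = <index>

  1: Δx=+1 Δy=+0 Δt=4 [ok]
  2: Δx=+1 Δy=+0 Δt=4 [ok]
  3: Δx=+1 Δy=+0 Δt=4 [ok]
  4: Δx=+1 Δy=+0 Δt=4 [ok]
  5: Δx=+0 Δy=+1 Δt=4 [BAD: Y-move but x=4≠6]

first_bad_hop = 5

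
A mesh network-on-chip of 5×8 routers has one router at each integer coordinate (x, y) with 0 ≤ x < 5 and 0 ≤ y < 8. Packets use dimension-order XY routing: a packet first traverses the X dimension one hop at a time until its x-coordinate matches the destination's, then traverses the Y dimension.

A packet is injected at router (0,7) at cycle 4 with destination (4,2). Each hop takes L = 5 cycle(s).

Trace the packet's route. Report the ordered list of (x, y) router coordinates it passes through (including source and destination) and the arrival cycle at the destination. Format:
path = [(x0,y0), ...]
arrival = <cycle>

[0] x=0 y=7 t=4
[1] x=1 y=7 t=9 →E
[2] x=2 y=7 t=14 →E
[3] x=3 y=7 t=19 →E
[4] x=4 y=7 t=24 →E
[5] x=4 y=6 t=29 →S
[6] x=4 y=5 t=34 →S
[7] x=4 y=4 t=39 →S
[8] x=4 y=3 t=44 →S
[9] x=4 y=2 t=49 →S

path = [(0,7), (1,7), (2,7), (3,7), (4,7), (4,6), (4,5), (4,4), (4,3), (4,2)]
arrival = 49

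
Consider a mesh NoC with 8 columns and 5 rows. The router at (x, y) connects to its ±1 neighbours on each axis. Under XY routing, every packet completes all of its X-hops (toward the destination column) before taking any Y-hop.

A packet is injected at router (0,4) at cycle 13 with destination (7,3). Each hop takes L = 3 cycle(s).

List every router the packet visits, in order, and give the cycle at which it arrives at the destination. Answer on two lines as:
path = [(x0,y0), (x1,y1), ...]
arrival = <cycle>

#0 — 0,4 | c13
#1 — 1,4 | c16 | E
#2 — 2,4 | c19 | E
#3 — 3,4 | c22 | E
#4 — 4,4 | c25 | E
#5 — 5,4 | c28 | E
#6 — 6,4 | c31 | E
#7 — 7,4 | c34 | E
#8 — 7,3 | c37 | S

path = [(0,4), (1,4), (2,4), (3,4), (4,4), (5,4), (6,4), (7,4), (7,3)]
arrival = 37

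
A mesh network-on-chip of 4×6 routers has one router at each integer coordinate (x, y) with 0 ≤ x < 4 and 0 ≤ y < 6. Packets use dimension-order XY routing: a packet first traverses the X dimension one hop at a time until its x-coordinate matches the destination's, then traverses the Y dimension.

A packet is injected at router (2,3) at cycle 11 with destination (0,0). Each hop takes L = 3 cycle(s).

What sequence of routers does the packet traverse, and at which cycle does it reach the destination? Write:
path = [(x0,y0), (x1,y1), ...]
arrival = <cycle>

path = [(2,3), (1,3), (0,3), (0,2), (0,1), (0,0)]
arrival = 26

#0 — 2,3 | c11
#1 — 1,3 | c14 | W
#2 — 0,3 | c17 | W
#3 — 0,2 | c20 | S
#4 — 0,1 | c23 | S
#5 — 0,0 | c26 | S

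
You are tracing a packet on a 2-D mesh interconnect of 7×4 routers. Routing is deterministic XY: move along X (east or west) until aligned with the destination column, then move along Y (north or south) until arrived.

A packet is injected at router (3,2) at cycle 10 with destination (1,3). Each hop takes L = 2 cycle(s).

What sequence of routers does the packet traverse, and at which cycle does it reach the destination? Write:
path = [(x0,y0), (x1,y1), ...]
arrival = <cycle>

[0] x=3 y=2 t=10
[1] x=2 y=2 t=12 →W
[2] x=1 y=2 t=14 →W
[3] x=1 y=3 t=16 →N

path = [(3,2), (2,2), (1,2), (1,3)]
arrival = 16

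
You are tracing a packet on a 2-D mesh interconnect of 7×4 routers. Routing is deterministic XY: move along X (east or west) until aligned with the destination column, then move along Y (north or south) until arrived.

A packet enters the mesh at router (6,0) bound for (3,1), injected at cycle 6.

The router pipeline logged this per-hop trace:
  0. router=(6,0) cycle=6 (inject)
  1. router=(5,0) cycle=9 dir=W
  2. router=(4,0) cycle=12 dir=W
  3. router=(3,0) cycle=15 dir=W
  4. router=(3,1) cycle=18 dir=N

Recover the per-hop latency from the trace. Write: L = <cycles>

From hop 0 (6) to hop 1 (9): +3 cycles.
One hop costs L cycles, so L = 3.

L = 3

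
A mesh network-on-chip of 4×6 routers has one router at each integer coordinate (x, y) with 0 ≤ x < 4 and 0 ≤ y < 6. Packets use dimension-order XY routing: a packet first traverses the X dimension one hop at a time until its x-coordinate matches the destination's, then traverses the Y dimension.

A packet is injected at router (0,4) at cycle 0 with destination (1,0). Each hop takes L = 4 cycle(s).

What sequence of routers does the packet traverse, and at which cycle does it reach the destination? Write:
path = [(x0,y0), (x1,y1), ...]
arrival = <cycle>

path = [(0,4), (1,4), (1,3), (1,2), (1,1), (1,0)]
arrival = 20

#0 — 0,4 | c0
#1 — 1,4 | c4 | E
#2 — 1,3 | c8 | S
#3 — 1,2 | c12 | S
#4 — 1,1 | c16 | S
#5 — 1,0 | c20 | S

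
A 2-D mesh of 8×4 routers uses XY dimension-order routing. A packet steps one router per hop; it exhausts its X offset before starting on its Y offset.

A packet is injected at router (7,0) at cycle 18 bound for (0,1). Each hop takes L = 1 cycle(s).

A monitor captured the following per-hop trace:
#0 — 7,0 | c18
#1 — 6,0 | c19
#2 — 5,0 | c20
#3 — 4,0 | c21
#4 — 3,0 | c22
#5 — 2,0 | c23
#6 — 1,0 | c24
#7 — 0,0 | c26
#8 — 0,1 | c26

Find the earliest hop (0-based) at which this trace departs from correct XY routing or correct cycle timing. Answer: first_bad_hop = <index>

first_bad_hop = 7

check 1→ d=(-1,0) cyc+1: ok
check 2→ d=(-1,0) cyc+1: ok
check 3→ d=(-1,0) cyc+1: ok
check 4→ d=(-1,0) cyc+1: ok
check 5→ d=(-1,0) cyc+1: ok
check 6→ d=(-1,0) cyc+1: ok
check 7→ d=(-1,0) cyc+2: BAD: Δcyc=2≠L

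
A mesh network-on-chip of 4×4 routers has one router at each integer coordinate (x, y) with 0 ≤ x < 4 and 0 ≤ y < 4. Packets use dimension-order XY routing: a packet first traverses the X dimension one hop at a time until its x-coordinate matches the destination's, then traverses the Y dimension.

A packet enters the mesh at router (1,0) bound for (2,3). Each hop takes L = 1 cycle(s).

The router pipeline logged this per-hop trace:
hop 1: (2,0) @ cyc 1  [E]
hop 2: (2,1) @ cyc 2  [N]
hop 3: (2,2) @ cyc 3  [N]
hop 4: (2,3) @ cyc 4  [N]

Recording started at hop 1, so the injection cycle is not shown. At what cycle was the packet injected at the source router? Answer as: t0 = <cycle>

t0 = 0

The first recorded entry is hop 1 at cycle 1.
Subtract one hop: t0 = 1 − 1 = 0.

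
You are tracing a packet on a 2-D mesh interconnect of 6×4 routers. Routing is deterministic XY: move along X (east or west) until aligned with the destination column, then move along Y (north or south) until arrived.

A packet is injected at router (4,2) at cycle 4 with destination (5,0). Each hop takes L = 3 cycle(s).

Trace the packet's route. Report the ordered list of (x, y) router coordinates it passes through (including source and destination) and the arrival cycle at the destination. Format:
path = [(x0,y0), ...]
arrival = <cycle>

[0] x=4 y=2 t=4
[1] x=5 y=2 t=7 →E
[2] x=5 y=1 t=10 →S
[3] x=5 y=0 t=13 →S

path = [(4,2), (5,2), (5,1), (5,0)]
arrival = 13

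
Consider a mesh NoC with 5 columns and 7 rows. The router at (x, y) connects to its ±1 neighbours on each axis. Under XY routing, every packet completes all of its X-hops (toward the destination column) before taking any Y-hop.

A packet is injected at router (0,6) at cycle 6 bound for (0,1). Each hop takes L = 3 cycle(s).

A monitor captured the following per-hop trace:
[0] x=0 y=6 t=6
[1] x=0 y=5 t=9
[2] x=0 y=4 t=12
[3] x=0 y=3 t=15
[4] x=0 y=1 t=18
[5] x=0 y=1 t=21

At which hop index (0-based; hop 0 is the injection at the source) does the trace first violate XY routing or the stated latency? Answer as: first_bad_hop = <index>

first_bad_hop = 4

[1] (+0,-1) / 3c ⇒ ok
[2] (+0,-1) / 3c ⇒ ok
[3] (+0,-1) / 3c ⇒ ok
[4] (+0,-2) / 3c ⇒ BAD: non-unit step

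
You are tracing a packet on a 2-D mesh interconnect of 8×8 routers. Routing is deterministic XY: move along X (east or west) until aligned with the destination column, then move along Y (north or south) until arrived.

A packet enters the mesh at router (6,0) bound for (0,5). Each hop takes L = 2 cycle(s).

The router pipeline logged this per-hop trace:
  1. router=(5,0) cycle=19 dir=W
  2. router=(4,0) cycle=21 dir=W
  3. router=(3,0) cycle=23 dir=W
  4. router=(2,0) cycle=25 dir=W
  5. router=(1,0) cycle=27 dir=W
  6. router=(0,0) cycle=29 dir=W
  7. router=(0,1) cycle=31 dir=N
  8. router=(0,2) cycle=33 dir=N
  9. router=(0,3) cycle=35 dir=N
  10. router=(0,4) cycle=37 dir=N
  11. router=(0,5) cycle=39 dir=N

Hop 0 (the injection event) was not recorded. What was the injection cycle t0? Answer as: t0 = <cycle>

Hop 1 reached at cycle 19; hop k is at t0 + k·L.
Subtract one hop: t0 = 19 − 2 = 17.

t0 = 17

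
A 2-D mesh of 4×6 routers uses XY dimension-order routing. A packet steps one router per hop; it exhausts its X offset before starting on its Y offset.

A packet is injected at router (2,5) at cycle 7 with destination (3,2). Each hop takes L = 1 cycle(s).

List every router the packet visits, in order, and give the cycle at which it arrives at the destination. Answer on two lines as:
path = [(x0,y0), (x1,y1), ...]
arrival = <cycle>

path = [(2,5), (3,5), (3,4), (3,3), (3,2)]
arrival = 11

t=7: at (2,5)
t=8: at (3,5) after E
t=9: at (3,4) after S
t=10: at (3,3) after S
t=11: at (3,2) after S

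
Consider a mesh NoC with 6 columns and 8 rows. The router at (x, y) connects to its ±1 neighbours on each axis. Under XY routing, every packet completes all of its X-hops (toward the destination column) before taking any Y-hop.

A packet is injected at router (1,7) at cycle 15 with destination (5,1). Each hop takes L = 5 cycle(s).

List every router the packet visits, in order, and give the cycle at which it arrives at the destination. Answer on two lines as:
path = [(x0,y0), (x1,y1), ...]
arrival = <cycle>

[0] x=1 y=7 t=15
[1] x=2 y=7 t=20 →E
[2] x=3 y=7 t=25 →E
[3] x=4 y=7 t=30 →E
[4] x=5 y=7 t=35 →E
[5] x=5 y=6 t=40 →S
[6] x=5 y=5 t=45 →S
[7] x=5 y=4 t=50 →S
[8] x=5 y=3 t=55 →S
[9] x=5 y=2 t=60 →S
[10] x=5 y=1 t=65 →S

path = [(1,7), (2,7), (3,7), (4,7), (5,7), (5,6), (5,5), (5,4), (5,3), (5,2), (5,1)]
arrival = 65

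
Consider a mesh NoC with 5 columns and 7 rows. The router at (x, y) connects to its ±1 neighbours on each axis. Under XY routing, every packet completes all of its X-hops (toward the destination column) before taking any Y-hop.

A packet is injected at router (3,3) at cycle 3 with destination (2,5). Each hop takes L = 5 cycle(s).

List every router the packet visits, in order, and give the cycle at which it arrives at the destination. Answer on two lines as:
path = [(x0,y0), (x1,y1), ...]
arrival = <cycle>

path = [(3,3), (2,3), (2,4), (2,5)]
arrival = 18

src (3,3)  cyc=3
W→(2,3)  cyc=8
N→(2,4)  cyc=13
N→(2,5)  cyc=18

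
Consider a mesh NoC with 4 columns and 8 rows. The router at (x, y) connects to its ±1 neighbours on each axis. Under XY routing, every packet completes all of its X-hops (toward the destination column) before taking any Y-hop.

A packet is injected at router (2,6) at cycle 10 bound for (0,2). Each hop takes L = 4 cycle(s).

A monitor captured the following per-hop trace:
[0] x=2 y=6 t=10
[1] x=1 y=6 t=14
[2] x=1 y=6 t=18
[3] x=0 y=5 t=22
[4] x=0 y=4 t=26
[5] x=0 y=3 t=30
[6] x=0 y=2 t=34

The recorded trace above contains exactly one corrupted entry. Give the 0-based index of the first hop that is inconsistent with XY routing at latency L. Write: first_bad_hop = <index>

first_bad_hop = 2

check 1→ d=(-1,0) cyc+4: ok
check 2→ d=(0,0) cyc+4: BAD: non-unit step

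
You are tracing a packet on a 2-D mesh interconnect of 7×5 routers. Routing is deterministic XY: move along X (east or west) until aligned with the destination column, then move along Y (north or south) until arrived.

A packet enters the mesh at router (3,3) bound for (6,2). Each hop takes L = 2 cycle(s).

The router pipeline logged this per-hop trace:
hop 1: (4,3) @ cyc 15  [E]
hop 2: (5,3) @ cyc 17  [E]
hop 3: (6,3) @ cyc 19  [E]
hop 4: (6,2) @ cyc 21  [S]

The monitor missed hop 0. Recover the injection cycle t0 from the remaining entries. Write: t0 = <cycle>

Hop 1 reached at cycle 15; hop k is at t0 + k·L.
Therefore t0 = 15 − L = 13.

t0 = 13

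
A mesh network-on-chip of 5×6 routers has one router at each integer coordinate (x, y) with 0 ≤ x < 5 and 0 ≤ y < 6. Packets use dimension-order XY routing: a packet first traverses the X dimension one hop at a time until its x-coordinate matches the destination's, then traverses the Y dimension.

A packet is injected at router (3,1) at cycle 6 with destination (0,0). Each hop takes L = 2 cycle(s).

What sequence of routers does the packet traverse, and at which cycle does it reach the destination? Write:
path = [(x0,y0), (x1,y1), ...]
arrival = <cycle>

src (3,1)  cyc=6
W→(2,1)  cyc=8
W→(1,1)  cyc=10
W→(0,1)  cyc=12
S→(0,0)  cyc=14

path = [(3,1), (2,1), (1,1), (0,1), (0,0)]
arrival = 14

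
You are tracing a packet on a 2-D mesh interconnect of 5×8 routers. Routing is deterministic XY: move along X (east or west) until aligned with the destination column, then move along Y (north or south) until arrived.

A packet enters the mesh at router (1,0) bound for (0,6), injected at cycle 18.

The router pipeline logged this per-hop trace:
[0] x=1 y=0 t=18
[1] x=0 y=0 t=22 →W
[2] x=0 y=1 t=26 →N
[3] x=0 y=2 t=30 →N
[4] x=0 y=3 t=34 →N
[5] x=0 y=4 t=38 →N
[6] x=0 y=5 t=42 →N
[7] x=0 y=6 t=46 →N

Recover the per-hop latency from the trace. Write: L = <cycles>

L = 4

cyc[1] − cyc[0] = 22 − 18 = 4.
One hop costs L cycles, so L = 4.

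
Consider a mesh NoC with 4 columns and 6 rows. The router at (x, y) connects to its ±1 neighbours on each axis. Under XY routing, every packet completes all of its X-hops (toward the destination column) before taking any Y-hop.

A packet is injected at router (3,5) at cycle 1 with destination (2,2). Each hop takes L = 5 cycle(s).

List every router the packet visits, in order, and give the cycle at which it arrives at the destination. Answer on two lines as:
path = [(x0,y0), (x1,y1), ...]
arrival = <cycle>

  0. router=(3,5) cycle=1 (inject)
  1. router=(2,5) cycle=6 dir=W
  2. router=(2,4) cycle=11 dir=S
  3. router=(2,3) cycle=16 dir=S
  4. router=(2,2) cycle=21 dir=S

path = [(3,5), (2,5), (2,4), (2,3), (2,2)]
arrival = 21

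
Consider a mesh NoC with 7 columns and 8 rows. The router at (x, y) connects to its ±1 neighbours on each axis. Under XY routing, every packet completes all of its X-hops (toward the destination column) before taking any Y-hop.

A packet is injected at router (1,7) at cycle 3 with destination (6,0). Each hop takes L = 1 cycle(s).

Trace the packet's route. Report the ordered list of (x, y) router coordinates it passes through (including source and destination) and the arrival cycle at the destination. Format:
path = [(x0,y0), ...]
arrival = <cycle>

path = [(1,7), (2,7), (3,7), (4,7), (5,7), (6,7), (6,6), (6,5), (6,4), (6,3), (6,2), (6,1), (6,0)]
arrival = 15

src (1,7)  cyc=3
E→(2,7)  cyc=4
E→(3,7)  cyc=5
E→(4,7)  cyc=6
E→(5,7)  cyc=7
E→(6,7)  cyc=8
S→(6,6)  cyc=9
S→(6,5)  cyc=10
S→(6,4)  cyc=11
S→(6,3)  cyc=12
S→(6,2)  cyc=13
S→(6,1)  cyc=14
S→(6,0)  cyc=15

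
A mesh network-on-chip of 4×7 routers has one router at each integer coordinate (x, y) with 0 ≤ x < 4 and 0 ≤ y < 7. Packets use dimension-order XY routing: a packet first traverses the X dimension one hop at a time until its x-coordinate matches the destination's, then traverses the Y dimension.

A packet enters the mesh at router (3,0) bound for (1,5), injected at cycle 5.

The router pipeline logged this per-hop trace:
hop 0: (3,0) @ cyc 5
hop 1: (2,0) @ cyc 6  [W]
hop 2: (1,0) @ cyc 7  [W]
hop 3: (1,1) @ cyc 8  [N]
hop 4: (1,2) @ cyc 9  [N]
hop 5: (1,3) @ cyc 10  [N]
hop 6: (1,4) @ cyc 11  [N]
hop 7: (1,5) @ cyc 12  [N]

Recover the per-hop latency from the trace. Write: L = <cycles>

From hop 0 (5) to hop 1 (6): +1 cycles.
Per-hop latency L = Δcyc = 1.

L = 1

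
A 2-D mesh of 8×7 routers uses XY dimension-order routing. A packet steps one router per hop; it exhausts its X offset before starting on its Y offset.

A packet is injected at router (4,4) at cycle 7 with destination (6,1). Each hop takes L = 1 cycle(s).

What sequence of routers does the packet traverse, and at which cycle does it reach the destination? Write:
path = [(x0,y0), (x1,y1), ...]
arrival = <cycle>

path = [(4,4), (5,4), (6,4), (6,3), (6,2), (6,1)]
arrival = 12

hop 0: (4,4) @ cyc 7
hop 1: (5,4) @ cyc 8  [E]
hop 2: (6,4) @ cyc 9  [E]
hop 3: (6,3) @ cyc 10  [S]
hop 4: (6,2) @ cyc 11  [S]
hop 5: (6,1) @ cyc 12  [S]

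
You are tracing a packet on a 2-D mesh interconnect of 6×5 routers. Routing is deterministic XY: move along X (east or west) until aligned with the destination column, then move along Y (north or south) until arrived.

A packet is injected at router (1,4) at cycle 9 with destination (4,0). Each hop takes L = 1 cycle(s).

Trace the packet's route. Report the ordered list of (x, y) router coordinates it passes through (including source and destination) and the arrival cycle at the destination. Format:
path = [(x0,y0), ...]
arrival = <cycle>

path = [(1,4), (2,4), (3,4), (4,4), (4,3), (4,2), (4,1), (4,0)]
arrival = 16

src (1,4)  cyc=9
E→(2,4)  cyc=10
E→(3,4)  cyc=11
E→(4,4)  cyc=12
S→(4,3)  cyc=13
S→(4,2)  cyc=14
S→(4,1)  cyc=15
S→(4,0)  cyc=16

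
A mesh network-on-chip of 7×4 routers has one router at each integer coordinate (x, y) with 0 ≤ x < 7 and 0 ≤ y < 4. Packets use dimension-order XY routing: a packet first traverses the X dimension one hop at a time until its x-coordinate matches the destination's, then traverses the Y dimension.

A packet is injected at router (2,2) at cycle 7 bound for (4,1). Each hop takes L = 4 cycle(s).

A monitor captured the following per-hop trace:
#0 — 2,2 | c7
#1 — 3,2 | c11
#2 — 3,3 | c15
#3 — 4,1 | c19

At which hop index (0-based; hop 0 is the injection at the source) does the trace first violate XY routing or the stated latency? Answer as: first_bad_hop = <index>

first_bad_hop = 2

[1] (+1,+0) / 4c ⇒ ok
[2] (+0,+1) / 4c ⇒ BAD: Y-move but x=3≠4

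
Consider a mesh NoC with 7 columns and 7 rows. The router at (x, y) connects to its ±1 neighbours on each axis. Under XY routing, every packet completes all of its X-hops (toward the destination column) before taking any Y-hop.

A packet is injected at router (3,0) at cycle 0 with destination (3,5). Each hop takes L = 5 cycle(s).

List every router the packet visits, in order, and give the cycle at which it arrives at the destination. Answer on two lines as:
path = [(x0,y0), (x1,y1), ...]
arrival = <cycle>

  0. router=(3,0) cycle=0 (inject)
  1. router=(3,1) cycle=5 dir=N
  2. router=(3,2) cycle=10 dir=N
  3. router=(3,3) cycle=15 dir=N
  4. router=(3,4) cycle=20 dir=N
  5. router=(3,5) cycle=25 dir=N

path = [(3,0), (3,1), (3,2), (3,3), (3,4), (3,5)]
arrival = 25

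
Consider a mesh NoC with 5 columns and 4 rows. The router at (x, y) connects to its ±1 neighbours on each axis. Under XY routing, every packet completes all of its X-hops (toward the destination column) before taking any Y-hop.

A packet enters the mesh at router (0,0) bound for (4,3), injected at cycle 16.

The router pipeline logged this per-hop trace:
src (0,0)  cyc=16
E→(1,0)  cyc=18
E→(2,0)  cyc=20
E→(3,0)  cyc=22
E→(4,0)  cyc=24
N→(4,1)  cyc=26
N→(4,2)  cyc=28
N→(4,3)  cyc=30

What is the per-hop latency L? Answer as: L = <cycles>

L = 2

Between hops 0 and 1 the cycle counter advances 18 − 16 = 2.
One hop costs L cycles, so L = 2.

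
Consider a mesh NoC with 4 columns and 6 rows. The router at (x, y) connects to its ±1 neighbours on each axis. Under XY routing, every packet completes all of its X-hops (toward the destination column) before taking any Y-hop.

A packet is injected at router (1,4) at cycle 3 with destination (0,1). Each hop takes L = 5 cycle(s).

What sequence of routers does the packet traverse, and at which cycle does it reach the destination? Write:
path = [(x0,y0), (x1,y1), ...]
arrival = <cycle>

  0. router=(1,4) cycle=3 (inject)
  1. router=(0,4) cycle=8 dir=W
  2. router=(0,3) cycle=13 dir=S
  3. router=(0,2) cycle=18 dir=S
  4. router=(0,1) cycle=23 dir=S

path = [(1,4), (0,4), (0,3), (0,2), (0,1)]
arrival = 23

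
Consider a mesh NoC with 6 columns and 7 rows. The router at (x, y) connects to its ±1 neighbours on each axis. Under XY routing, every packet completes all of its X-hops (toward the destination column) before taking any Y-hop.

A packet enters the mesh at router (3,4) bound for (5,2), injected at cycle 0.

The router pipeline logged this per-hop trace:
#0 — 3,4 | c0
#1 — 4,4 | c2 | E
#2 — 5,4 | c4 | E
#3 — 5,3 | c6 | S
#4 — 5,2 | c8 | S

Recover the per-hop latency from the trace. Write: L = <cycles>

From hop 0 (0) to hop 1 (2): +2 cycles.
Each hop adds L, hence L = 2.

L = 2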